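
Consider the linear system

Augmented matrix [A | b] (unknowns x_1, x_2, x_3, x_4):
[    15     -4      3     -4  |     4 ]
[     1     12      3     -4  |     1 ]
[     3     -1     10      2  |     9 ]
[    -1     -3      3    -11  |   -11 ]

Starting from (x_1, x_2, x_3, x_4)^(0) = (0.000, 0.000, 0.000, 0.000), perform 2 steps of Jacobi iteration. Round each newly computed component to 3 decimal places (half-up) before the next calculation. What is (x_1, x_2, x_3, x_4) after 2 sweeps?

Iteration 1:
  x_1 = (4 - (-4)·0.000 - (3)·0.000 - (-4)·0.000) / (15) = 0.267
  x_2 = (1 - (1)·0.000 - (3)·0.000 - (-4)·0.000) / (12) = 0.083
  x_3 = (9 - (3)·0.000 - (-1)·0.000 - (2)·0.000) / (10) = 0.900
  x_4 = (-11 - (-1)·0.000 - (-3)·0.000 - (3)·0.000) / (-11) = 1.000
Iteration 2:
  x_1 = (4 - (-4)·0.083 - (3)·0.900 - (-4)·1.000) / (15) = 0.375
  x_2 = (1 - (1)·0.267 - (3)·0.900 - (-4)·1.000) / (12) = 0.169
  x_3 = (9 - (3)·0.267 - (-1)·0.083 - (2)·1.000) / (10) = 0.628
  x_4 = (-11 - (-1)·0.267 - (-3)·0.083 - (3)·0.900) / (-11) = 1.199

(0.375, 0.169, 0.628, 1.199)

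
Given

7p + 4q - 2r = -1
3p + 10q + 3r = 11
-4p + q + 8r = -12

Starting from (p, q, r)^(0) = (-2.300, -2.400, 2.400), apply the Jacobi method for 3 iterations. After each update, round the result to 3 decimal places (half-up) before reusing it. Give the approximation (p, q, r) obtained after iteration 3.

(-1.040, 1.731, -2.367)

Iteration 1:
  p = (-1 - (4)·-2.400 - (-2)·2.400) / (7) = 1.914
  q = (11 - (3)·-2.300 - (3)·2.400) / (10) = 1.070
  r = (-12 - (-4)·-2.300 - (1)·-2.400) / (8) = -2.350
Iteration 2:
  p = (-1 - (4)·1.070 - (-2)·-2.350) / (7) = -1.426
  q = (11 - (3)·1.914 - (3)·-2.350) / (10) = 1.231
  r = (-12 - (-4)·1.914 - (1)·1.070) / (8) = -0.677
Iteration 3:
  p = (-1 - (4)·1.231 - (-2)·-0.677) / (7) = -1.040
  q = (11 - (3)·-1.426 - (3)·-0.677) / (10) = 1.731
  r = (-12 - (-4)·-1.426 - (1)·1.231) / (8) = -2.367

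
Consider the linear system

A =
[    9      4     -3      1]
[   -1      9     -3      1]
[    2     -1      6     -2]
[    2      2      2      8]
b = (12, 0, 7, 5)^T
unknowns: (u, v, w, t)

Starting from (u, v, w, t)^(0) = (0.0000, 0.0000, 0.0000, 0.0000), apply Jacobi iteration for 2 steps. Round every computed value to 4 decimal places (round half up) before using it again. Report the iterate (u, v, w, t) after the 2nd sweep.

Iteration 1:
  u = (12 - (4)·0.0000 - (-3)·0.0000 - (1)·0.0000) / (9) = 1.3333
  v = (0 - (-1)·0.0000 - (-3)·0.0000 - (1)·0.0000) / (9) = 0.0000
  w = (7 - (2)·0.0000 - (-1)·0.0000 - (-2)·0.0000) / (6) = 1.1667
  t = (5 - (2)·0.0000 - (2)·0.0000 - (2)·0.0000) / (8) = 0.6250
Iteration 2:
  u = (12 - (4)·0.0000 - (-3)·1.1667 - (1)·0.6250) / (9) = 1.6528
  v = (0 - (-1)·1.3333 - (-3)·1.1667 - (1)·0.6250) / (9) = 0.4676
  w = (7 - (2)·1.3333 - (-1)·0.0000 - (-2)·0.6250) / (6) = 0.9306
  t = (5 - (2)·1.3333 - (2)·0.0000 - (2)·1.1667) / (8) = 0.0000

(1.6528, 0.4676, 0.9306, 0.0000)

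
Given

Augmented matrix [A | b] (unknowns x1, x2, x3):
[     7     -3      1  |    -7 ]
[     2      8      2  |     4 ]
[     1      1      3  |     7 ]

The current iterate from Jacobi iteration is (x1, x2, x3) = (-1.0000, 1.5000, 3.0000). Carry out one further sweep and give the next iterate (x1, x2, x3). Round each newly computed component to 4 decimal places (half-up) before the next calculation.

One sweep:
  x1 = (-7 - (-3)·1.5000 - (1)·3.0000) / (7) = -0.7857
  x2 = (4 - (2)·-1.0000 - (2)·3.0000) / (8) = 0.0000
  x3 = (7 - (1)·-1.0000 - (1)·1.5000) / (3) = 2.1667

(-0.7857, 0.0000, 2.1667)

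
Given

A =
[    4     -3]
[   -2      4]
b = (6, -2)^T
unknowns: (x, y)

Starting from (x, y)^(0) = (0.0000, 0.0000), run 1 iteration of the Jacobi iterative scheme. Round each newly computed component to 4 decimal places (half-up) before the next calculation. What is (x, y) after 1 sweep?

(1.5000, -0.5000)

Iteration 1:
  x = (6 - (-3)·0.0000) / (4) = 1.5000
  y = (-2 - (-2)·0.0000) / (4) = -0.5000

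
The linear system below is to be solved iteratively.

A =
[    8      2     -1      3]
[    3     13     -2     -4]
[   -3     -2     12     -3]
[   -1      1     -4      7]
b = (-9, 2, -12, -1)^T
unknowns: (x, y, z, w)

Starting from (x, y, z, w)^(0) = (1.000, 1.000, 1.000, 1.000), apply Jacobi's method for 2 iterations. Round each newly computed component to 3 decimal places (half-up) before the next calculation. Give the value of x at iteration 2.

Iteration 1:
  x = (-9 - (2)·1.000 - (-1)·1.000 - (3)·1.000) / (8) = -1.625
  y = (2 - (3)·1.000 - (-2)·1.000 - (-4)·1.000) / (13) = 0.385
  z = (-12 - (-3)·1.000 - (-2)·1.000 - (-3)·1.000) / (12) = -0.333
  w = (-1 - (-1)·1.000 - (1)·1.000 - (-4)·1.000) / (7) = 0.429
Iteration 2:
  x = (-9 - (2)·0.385 - (-1)·-0.333 - (3)·0.429) / (8) = -1.424
  y = (2 - (3)·-1.625 - (-2)·-0.333 - (-4)·0.429) / (13) = 0.610
  z = (-12 - (-3)·-1.625 - (-2)·0.385 - (-3)·0.429) / (12) = -1.235
  w = (-1 - (-1)·-1.625 - (1)·0.385 - (-4)·-0.333) / (7) = -0.620

-1.424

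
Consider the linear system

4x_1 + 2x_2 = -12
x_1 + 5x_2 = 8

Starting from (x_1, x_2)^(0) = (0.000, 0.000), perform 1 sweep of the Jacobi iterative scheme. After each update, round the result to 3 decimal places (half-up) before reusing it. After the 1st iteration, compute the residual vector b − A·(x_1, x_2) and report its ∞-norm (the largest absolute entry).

3.200

Iteration 1:
  x_1 = (-12 - (2)·0.000) / (4) = -3.000
  x_2 = (8 - (1)·0.000) / (5) = 1.600
Residual b − A·x = (-3.200, 3.000); ∞-norm = 3.200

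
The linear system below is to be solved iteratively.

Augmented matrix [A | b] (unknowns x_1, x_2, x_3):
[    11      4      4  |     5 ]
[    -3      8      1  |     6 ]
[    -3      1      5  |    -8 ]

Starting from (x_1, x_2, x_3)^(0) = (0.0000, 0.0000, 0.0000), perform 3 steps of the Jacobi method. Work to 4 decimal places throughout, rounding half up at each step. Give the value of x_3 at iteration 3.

Iteration 1:
  x_1 = (5 - (4)·0.0000 - (4)·0.0000) / (11) = 0.4545
  x_2 = (6 - (-3)·0.0000 - (1)·0.0000) / (8) = 0.7500
  x_3 = (-8 - (-3)·0.0000 - (1)·0.0000) / (5) = -1.6000
Iteration 2:
  x_1 = (5 - (4)·0.7500 - (4)·-1.6000) / (11) = 0.7636
  x_2 = (6 - (-3)·0.4545 - (1)·-1.6000) / (8) = 1.1204
  x_3 = (-8 - (-3)·0.4545 - (1)·0.7500) / (5) = -1.4773
Iteration 3:
  x_1 = (5 - (4)·1.1204 - (4)·-1.4773) / (11) = 0.5843
  x_2 = (6 - (-3)·0.7636 - (1)·-1.4773) / (8) = 1.2210
  x_3 = (-8 - (-3)·0.7636 - (1)·1.1204) / (5) = -1.3659

-1.3659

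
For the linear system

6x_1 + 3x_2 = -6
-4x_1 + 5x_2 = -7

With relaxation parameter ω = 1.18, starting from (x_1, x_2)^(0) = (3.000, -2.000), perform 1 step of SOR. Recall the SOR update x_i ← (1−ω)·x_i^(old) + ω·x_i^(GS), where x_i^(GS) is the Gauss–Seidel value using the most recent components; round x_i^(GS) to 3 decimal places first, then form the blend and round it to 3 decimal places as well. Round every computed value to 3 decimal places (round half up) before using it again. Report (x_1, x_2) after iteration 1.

(-0.540, -1.802)

Iteration 1:
  x_1: GS value = (-6 - (3)·-2.000) / (6) = 0.000;  x_1 ← (1−ω)·3.000 + ω·0.000 = -0.540
  x_2: GS value = (-7 - (-4)·-0.540) / (5) = -1.832;  x_2 ← (1−ω)·-2.000 + ω·-1.832 = -1.802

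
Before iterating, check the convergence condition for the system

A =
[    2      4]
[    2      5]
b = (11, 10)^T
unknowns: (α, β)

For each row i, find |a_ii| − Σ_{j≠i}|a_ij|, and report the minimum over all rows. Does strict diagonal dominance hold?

-2

row 1: |2| − (4) = -2
row 2: |5| − (2) = 3
minimum over rows = -2 → not strictly diagonally dominant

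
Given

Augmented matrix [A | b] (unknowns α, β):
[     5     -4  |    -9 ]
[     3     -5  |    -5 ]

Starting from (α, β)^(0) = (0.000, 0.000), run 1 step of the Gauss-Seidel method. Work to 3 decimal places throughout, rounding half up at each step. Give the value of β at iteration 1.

-0.080

Iteration 1:
  α = (-9 - (-4)·0.000) / (5) = -1.800
  β = (-5 - (3)·-1.800) / (-5) = -0.080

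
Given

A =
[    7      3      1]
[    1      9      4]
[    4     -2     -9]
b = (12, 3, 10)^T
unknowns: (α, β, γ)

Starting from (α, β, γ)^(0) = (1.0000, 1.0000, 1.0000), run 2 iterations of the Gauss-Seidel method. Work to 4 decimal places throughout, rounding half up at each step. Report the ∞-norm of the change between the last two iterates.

Iteration 1:
  α = (12 - (3)·1.0000 - (1)·1.0000) / (7) = 1.1429
  β = (3 - (1)·1.1429 - (4)·1.0000) / (9) = -0.2381
  γ = (10 - (4)·1.1429 - (-2)·-0.2381) / (-9) = -0.5502
Iteration 2:
  α = (12 - (3)·-0.2381 - (1)·-0.5502) / (7) = 1.8949
  β = (3 - (1)·1.8949 - (4)·-0.5502) / (9) = 0.3673
  γ = (10 - (4)·1.8949 - (-2)·0.3673) / (-9) = -0.3506
Change: (0.7520, 0.6054, 0.1996) → max |·| = 0.7520

0.7520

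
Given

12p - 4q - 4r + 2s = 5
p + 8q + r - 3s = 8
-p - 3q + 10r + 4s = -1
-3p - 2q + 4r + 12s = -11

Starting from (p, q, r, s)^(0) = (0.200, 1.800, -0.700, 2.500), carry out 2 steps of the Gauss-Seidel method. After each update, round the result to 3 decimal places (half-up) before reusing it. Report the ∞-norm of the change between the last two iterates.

1.169

Iteration 1:
  p = (5 - (-4)·1.800 - (-4)·-0.700 - (2)·2.500) / (12) = 0.367
  q = (8 - (1)·0.367 - (1)·-0.700 - (-3)·2.500) / (8) = 1.979
  r = (-1 - (-1)·0.367 - (-3)·1.979 - (4)·2.500) / (10) = -0.470
  s = (-11 - (-3)·0.367 - (-2)·1.979 - (4)·-0.470) / (12) = -0.338
Iteration 2:
  p = (5 - (-4)·1.979 - (-4)·-0.470 - (2)·-0.338) / (12) = 0.976
  q = (8 - (1)·0.976 - (1)·-0.470 - (-3)·-0.338) / (8) = 0.810
  r = (-1 - (-1)·0.976 - (-3)·0.810 - (4)·-0.338) / (10) = 0.376
  s = (-11 - (-3)·0.976 - (-2)·0.810 - (4)·0.376) / (12) = -0.663
Change: (0.609, -1.169, 0.846, -0.325) → max |·| = 1.169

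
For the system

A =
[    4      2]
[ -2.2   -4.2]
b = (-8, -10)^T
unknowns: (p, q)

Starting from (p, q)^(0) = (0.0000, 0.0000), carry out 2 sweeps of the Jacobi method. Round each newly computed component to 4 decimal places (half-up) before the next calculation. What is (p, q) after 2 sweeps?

(-3.1905, 3.4286)

Iteration 1:
  p = (-8 - (2)·0.0000) / (4) = -2.0000
  q = (-10 - (-2.2)·0.0000) / (-4.2) = 2.3810
Iteration 2:
  p = (-8 - (2)·2.3810) / (4) = -3.1905
  q = (-10 - (-2.2)·-2.0000) / (-4.2) = 3.4286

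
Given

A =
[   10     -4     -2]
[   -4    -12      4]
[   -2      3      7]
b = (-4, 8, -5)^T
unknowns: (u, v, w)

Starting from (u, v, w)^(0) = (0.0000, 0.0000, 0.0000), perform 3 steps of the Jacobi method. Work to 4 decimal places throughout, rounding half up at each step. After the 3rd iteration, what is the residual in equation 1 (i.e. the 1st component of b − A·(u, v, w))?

Iteration 1:
  u = (-4 - (-4)·0.0000 - (-2)·0.0000) / (10) = -0.4000
  v = (8 - (-4)·0.0000 - (4)·0.0000) / (-12) = -0.6667
  w = (-5 - (-2)·0.0000 - (3)·0.0000) / (7) = -0.7143
Iteration 2:
  u = (-4 - (-4)·-0.6667 - (-2)·-0.7143) / (10) = -0.8095
  v = (8 - (-4)·-0.4000 - (4)·-0.7143) / (-12) = -0.7714
  w = (-5 - (-2)·-0.4000 - (3)·-0.6667) / (7) = -0.5428
Iteration 3:
  u = (-4 - (-4)·-0.7714 - (-2)·-0.5428) / (10) = -0.8171
  v = (8 - (-4)·-0.8095 - (4)·-0.5428) / (-12) = -0.5778
  w = (-5 - (-2)·-0.8095 - (3)·-0.7714) / (7) = -0.6150
Residual b − A·x = (0.6298, 0.2580, -0.5958)

0.6298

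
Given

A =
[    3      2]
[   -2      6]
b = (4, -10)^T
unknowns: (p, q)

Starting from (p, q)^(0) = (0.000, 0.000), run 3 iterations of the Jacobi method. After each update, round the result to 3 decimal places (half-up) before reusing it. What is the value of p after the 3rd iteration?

Iteration 1:
  p = (4 - (2)·0.000) / (3) = 1.333
  q = (-10 - (-2)·0.000) / (6) = -1.667
Iteration 2:
  p = (4 - (2)·-1.667) / (3) = 2.445
  q = (-10 - (-2)·1.333) / (6) = -1.222
Iteration 3:
  p = (4 - (2)·-1.222) / (3) = 2.148
  q = (-10 - (-2)·2.445) / (6) = -0.852

2.148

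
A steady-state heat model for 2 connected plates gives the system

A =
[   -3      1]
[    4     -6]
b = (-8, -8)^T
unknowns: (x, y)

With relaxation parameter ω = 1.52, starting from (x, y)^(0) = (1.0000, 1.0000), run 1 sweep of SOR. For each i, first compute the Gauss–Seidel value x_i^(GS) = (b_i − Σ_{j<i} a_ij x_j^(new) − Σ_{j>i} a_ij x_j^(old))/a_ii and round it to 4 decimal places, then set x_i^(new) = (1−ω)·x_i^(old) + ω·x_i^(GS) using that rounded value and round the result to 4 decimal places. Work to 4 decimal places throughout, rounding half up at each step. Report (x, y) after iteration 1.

(4.0400, 5.6006)

Iteration 1:
  x: GS value = (-8 - (1)·1.0000) / (-3) = 3.0000;  x ← (1−ω)·1.0000 + ω·3.0000 = 4.0400
  y: GS value = (-8 - (4)·4.0400) / (-6) = 4.0267;  y ← (1−ω)·1.0000 + ω·4.0267 = 5.6006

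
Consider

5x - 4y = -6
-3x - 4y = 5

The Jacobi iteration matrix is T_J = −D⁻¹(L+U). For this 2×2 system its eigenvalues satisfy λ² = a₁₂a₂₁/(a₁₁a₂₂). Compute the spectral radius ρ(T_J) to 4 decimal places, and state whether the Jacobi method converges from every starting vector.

a₁₂a₂₁/(a₁₁a₂₂) = (-4)·(-3) / ((5)·(-4)) = -0.600000
ρ = √|-0.600000| = √0.600000 = 0.7746
ρ < 1, so Jacobi converges

0.7746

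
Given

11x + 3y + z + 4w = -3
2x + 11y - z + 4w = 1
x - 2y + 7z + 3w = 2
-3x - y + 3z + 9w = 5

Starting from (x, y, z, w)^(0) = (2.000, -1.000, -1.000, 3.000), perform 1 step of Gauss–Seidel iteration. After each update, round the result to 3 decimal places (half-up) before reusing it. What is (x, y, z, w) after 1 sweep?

Iteration 1:
  x = (-3 - (3)·-1.000 - (1)·-1.000 - (4)·3.000) / (11) = -1.000
  y = (1 - (2)·-1.000 - (-1)·-1.000 - (4)·3.000) / (11) = -0.909
  z = (2 - (1)·-1.000 - (-2)·-0.909 - (3)·3.000) / (7) = -1.117
  w = (5 - (-3)·-1.000 - (-1)·-0.909 - (3)·-1.117) / (9) = 0.494

(-1.000, -0.909, -1.117, 0.494)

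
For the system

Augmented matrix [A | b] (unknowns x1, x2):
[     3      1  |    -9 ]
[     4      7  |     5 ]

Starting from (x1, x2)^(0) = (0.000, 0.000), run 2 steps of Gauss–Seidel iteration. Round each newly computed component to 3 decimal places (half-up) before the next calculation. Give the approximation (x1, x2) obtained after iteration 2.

(-3.810, 2.891)

Iteration 1:
  x1 = (-9 - (1)·0.000) / (3) = -3.000
  x2 = (5 - (4)·-3.000) / (7) = 2.429
Iteration 2:
  x1 = (-9 - (1)·2.429) / (3) = -3.810
  x2 = (5 - (4)·-3.810) / (7) = 2.891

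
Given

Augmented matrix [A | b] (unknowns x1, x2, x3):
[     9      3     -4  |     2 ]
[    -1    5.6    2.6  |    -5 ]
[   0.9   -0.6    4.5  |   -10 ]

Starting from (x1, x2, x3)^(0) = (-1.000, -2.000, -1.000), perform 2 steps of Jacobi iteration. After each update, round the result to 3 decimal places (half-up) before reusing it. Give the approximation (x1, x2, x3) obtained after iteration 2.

(-0.593, 0.249, -2.392)

Iteration 1:
  x1 = (2 - (3)·-2.000 - (-4)·-1.000) / (9) = 0.444
  x2 = (-5 - (-1)·-1.000 - (2.6)·-1.000) / (5.6) = -0.607
  x3 = (-10 - (0.9)·-1.000 - (-0.6)·-2.000) / (4.5) = -2.289
Iteration 2:
  x1 = (2 - (3)·-0.607 - (-4)·-2.289) / (9) = -0.593
  x2 = (-5 - (-1)·0.444 - (2.6)·-2.289) / (5.6) = 0.249
  x3 = (-10 - (0.9)·0.444 - (-0.6)·-0.607) / (4.5) = -2.392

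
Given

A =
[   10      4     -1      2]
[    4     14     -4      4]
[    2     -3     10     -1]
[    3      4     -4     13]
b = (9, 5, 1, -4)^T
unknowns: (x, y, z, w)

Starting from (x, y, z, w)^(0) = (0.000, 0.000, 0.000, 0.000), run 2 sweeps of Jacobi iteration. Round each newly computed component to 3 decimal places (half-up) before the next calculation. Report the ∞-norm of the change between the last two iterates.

Iteration 1:
  x = (9 - (4)·0.000 - (-1)·0.000 - (2)·0.000) / (10) = 0.900
  y = (5 - (4)·0.000 - (-4)·0.000 - (4)·0.000) / (14) = 0.357
  z = (1 - (2)·0.000 - (-3)·0.000 - (-1)·0.000) / (10) = 0.100
  w = (-4 - (3)·0.000 - (4)·0.000 - (-4)·0.000) / (13) = -0.308
Iteration 2:
  x = (9 - (4)·0.357 - (-1)·0.100 - (2)·-0.308) / (10) = 0.829
  y = (5 - (4)·0.900 - (-4)·0.100 - (4)·-0.308) / (14) = 0.217
  z = (1 - (2)·0.900 - (-3)·0.357 - (-1)·-0.308) / (10) = -0.004
  w = (-4 - (3)·0.900 - (4)·0.357 - (-4)·0.100) / (13) = -0.594
Change: (-0.071, -0.140, -0.104, -0.286) → max |·| = 0.286

0.286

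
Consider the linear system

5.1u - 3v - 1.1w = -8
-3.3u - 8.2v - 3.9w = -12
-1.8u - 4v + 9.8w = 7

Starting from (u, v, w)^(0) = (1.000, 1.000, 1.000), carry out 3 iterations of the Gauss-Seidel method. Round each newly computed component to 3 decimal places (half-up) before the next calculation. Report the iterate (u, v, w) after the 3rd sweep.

Iteration 1:
  u = (-8 - (-3)·1.000 - (-1.1)·1.000) / (5.1) = -0.765
  v = (-12 - (-3.3)·-0.765 - (-3.9)·1.000) / (-8.2) = 1.296
  w = (7 - (-1.8)·-0.765 - (-4)·1.296) / (9.8) = 1.103
Iteration 2:
  u = (-8 - (-3)·1.296 - (-1.1)·1.103) / (5.1) = -0.568
  v = (-12 - (-3.3)·-0.568 - (-3.9)·1.103) / (-8.2) = 1.167
  w = (7 - (-1.8)·-0.568 - (-4)·1.167) / (9.8) = 1.086
Iteration 3:
  u = (-8 - (-3)·1.167 - (-1.1)·1.086) / (5.1) = -0.648
  v = (-12 - (-3.3)·-0.648 - (-3.9)·1.086) / (-8.2) = 1.208
  w = (7 - (-1.8)·-0.648 - (-4)·1.208) / (9.8) = 1.088

(-0.648, 1.208, 1.088)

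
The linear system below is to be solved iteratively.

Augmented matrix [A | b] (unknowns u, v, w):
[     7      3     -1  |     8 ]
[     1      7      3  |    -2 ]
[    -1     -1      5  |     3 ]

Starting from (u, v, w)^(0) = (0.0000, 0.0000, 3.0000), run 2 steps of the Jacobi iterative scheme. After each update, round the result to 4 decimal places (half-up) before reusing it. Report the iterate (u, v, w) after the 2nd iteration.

Iteration 1:
  u = (8 - (3)·0.0000 - (-1)·3.0000) / (7) = 1.5714
  v = (-2 - (1)·0.0000 - (3)·3.0000) / (7) = -1.5714
  w = (3 - (-1)·0.0000 - (-1)·0.0000) / (5) = 0.6000
Iteration 2:
  u = (8 - (3)·-1.5714 - (-1)·0.6000) / (7) = 1.9020
  v = (-2 - (1)·1.5714 - (3)·0.6000) / (7) = -0.7673
  w = (3 - (-1)·1.5714 - (-1)·-1.5714) / (5) = 0.6000

(1.9020, -0.7673, 0.6000)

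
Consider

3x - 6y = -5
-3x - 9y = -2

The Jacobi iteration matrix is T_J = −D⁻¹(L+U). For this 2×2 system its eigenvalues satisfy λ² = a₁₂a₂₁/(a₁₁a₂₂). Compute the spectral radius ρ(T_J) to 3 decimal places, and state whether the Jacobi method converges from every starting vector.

0.816

a₁₂a₂₁/(a₁₁a₂₂) = (-6)·(-3) / ((3)·(-9)) = -0.666667
ρ = √|-0.666667| = √0.666667 = 0.816
ρ < 1, so Jacobi converges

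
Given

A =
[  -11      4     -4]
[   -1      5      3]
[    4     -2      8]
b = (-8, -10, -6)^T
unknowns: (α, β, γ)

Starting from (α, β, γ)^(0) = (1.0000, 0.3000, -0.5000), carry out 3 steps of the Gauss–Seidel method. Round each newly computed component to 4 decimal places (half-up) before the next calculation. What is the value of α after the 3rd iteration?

Iteration 1:
  α = (-8 - (4)·0.3000 - (-4)·-0.5000) / (-11) = 1.0182
  β = (-10 - (-1)·1.0182 - (3)·-0.5000) / (5) = -1.4964
  γ = (-6 - (4)·1.0182 - (-2)·-1.4964) / (8) = -1.6332
Iteration 2:
  α = (-8 - (4)·-1.4964 - (-4)·-1.6332) / (-11) = 0.7770
  β = (-10 - (-1)·0.7770 - (3)·-1.6332) / (5) = -0.8647
  γ = (-6 - (4)·0.7770 - (-2)·-0.8647) / (8) = -1.3547
Iteration 3:
  α = (-8 - (4)·-0.8647 - (-4)·-1.3547) / (-11) = 0.9055
  β = (-10 - (-1)·0.9055 - (3)·-1.3547) / (5) = -1.0061
  γ = (-6 - (4)·0.9055 - (-2)·-1.0061) / (8) = -1.4543

0.9055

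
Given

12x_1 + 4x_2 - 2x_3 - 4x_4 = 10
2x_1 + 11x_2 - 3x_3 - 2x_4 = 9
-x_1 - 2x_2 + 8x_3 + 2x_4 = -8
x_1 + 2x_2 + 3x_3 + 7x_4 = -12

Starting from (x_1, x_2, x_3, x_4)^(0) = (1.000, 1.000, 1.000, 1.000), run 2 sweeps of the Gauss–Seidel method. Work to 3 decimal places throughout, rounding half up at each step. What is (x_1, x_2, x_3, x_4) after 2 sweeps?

Iteration 1:
  x_1 = (10 - (4)·1.000 - (-2)·1.000 - (-4)·1.000) / (12) = 1.000
  x_2 = (9 - (2)·1.000 - (-3)·1.000 - (-2)·1.000) / (11) = 1.091
  x_3 = (-8 - (-1)·1.000 - (-2)·1.091 - (2)·1.000) / (8) = -0.852
  x_4 = (-12 - (1)·1.000 - (2)·1.091 - (3)·-0.852) / (7) = -1.804
Iteration 2:
  x_1 = (10 - (4)·1.091 - (-2)·-0.852 - (-4)·-1.804) / (12) = -0.274
  x_2 = (9 - (2)·-0.274 - (-3)·-0.852 - (-2)·-1.804) / (11) = 0.308
  x_3 = (-8 - (-1)·-0.274 - (-2)·0.308 - (2)·-1.804) / (8) = -0.506
  x_4 = (-12 - (1)·-0.274 - (2)·0.308 - (3)·-0.506) / (7) = -1.546

(-0.274, 0.308, -0.506, -1.546)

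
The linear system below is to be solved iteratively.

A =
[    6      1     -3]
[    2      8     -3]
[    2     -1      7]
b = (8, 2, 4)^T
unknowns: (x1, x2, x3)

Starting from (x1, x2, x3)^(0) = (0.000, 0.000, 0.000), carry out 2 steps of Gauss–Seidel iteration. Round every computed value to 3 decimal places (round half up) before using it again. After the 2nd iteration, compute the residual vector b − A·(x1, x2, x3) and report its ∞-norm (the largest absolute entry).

0.115

Iteration 1:
  x1 = (8 - (1)·0.000 - (-3)·0.000) / (6) = 1.333
  x2 = (2 - (2)·1.333 - (-3)·0.000) / (8) = -0.083
  x3 = (4 - (2)·1.333 - (-1)·-0.083) / (7) = 0.179
Iteration 2:
  x1 = (8 - (1)·-0.083 - (-3)·0.179) / (6) = 1.437
  x2 = (2 - (2)·1.437 - (-3)·0.179) / (8) = -0.042
  x3 = (4 - (2)·1.437 - (-1)·-0.042) / (7) = 0.155
Residual b − A·x = (-0.115, -0.073, -0.001); ∞-norm = 0.115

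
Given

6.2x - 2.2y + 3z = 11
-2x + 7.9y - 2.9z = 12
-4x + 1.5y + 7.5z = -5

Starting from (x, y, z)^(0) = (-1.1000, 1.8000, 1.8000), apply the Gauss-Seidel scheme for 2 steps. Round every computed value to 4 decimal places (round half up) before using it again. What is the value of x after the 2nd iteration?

Iteration 1:
  x = (11 - (-2.2)·1.8000 - (3)·1.8000) / (6.2) = 1.5419
  y = (12 - (-2)·1.5419 - (-2.9)·1.8000) / (7.9) = 2.5701
  z = (-5 - (-4)·1.5419 - (1.5)·2.5701) / (7.5) = -0.3583
Iteration 2:
  x = (11 - (-2.2)·2.5701 - (3)·-0.3583) / (6.2) = 2.8595
  y = (12 - (-2)·2.8595 - (-2.9)·-0.3583) / (7.9) = 2.1114
  z = (-5 - (-4)·2.8595 - (1.5)·2.1114) / (7.5) = 0.4361

2.8595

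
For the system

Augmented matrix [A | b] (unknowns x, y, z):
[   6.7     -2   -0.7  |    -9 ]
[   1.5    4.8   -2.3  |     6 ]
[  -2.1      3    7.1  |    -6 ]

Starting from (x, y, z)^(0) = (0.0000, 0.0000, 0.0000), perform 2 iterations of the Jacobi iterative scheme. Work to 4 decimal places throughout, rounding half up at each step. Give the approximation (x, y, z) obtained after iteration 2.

Iteration 1:
  x = (-9 - (-2)·0.0000 - (-0.7)·0.0000) / (6.7) = -1.3433
  y = (6 - (1.5)·0.0000 - (-2.3)·0.0000) / (4.8) = 1.2500
  z = (-6 - (-2.1)·0.0000 - (3)·0.0000) / (7.1) = -0.8451
Iteration 2:
  x = (-9 - (-2)·1.2500 - (-0.7)·-0.8451) / (6.7) = -1.0584
  y = (6 - (1.5)·-1.3433 - (-2.3)·-0.8451) / (4.8) = 1.2648
  z = (-6 - (-2.1)·-1.3433 - (3)·1.2500) / (7.1) = -1.7706

(-1.0584, 1.2648, -1.7706)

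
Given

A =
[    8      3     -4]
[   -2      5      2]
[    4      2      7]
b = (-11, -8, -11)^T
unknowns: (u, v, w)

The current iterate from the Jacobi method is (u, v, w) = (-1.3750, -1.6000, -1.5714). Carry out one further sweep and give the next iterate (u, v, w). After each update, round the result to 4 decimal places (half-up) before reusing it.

(-1.5607, -1.5214, -0.3286)

One sweep:
  u = (-11 - (3)·-1.6000 - (-4)·-1.5714) / (8) = -1.5607
  v = (-8 - (-2)·-1.3750 - (2)·-1.5714) / (5) = -1.5214
  w = (-11 - (4)·-1.3750 - (2)·-1.6000) / (7) = -0.3286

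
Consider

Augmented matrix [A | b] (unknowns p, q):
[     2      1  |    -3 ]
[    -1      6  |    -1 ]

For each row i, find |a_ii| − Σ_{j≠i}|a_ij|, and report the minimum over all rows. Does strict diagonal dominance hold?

row 1: |2| − (1) = 1
row 2: |6| − (1) = 5
minimum over rows = 1 → strictly diagonally dominant (convergence guaranteed)

1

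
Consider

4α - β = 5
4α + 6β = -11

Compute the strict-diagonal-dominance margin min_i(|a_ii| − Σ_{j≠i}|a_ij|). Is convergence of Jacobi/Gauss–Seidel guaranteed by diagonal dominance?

row 1: |4| − (1) = 3
row 2: |6| − (4) = 2
minimum over rows = 2 → strictly diagonally dominant (convergence guaranteed)

2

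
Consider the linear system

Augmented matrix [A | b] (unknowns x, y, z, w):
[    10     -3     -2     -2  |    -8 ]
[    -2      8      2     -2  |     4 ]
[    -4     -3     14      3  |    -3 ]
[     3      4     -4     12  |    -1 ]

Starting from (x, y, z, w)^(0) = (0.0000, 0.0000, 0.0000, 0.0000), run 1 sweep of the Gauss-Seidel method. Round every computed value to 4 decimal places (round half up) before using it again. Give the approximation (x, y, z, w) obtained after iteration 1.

Iteration 1:
  x = (-8 - (-3)·0.0000 - (-2)·0.0000 - (-2)·0.0000) / (10) = -0.8000
  y = (4 - (-2)·-0.8000 - (2)·0.0000 - (-2)·0.0000) / (8) = 0.3000
  z = (-3 - (-4)·-0.8000 - (-3)·0.3000 - (3)·0.0000) / (14) = -0.3786
  w = (-1 - (3)·-0.8000 - (4)·0.3000 - (-4)·-0.3786) / (12) = -0.1095

(-0.8000, 0.3000, -0.3786, -0.1095)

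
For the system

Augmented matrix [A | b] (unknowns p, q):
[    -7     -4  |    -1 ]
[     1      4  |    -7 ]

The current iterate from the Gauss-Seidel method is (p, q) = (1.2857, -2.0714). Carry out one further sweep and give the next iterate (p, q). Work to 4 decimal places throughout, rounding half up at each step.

One sweep:
  p = (-1 - (-4)·-2.0714) / (-7) = 1.3265
  q = (-7 - (1)·1.3265) / (4) = -2.0816

(1.3265, -2.0816)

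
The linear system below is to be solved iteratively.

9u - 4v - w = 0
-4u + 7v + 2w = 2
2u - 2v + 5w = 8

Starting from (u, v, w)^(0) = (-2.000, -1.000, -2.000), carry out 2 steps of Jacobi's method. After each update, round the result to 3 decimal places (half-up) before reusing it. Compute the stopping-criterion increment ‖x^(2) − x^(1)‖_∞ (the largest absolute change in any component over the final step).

Iteration 1:
  u = (0 - (-4)·-1.000 - (-1)·-2.000) / (9) = -0.667
  v = (2 - (-4)·-2.000 - (2)·-2.000) / (7) = -0.286
  w = (8 - (2)·-2.000 - (-2)·-1.000) / (5) = 2.000
Iteration 2:
  u = (0 - (-4)·-0.286 - (-1)·2.000) / (9) = 0.095
  v = (2 - (-4)·-0.667 - (2)·2.000) / (7) = -0.667
  w = (8 - (2)·-0.667 - (-2)·-0.286) / (5) = 1.752
Change: (0.762, -0.381, -0.248) → max |·| = 0.762

0.762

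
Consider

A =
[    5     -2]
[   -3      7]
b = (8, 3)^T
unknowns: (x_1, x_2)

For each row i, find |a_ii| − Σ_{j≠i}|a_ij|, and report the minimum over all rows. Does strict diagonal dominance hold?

3

row 1: |5| − (2) = 3
row 2: |7| − (3) = 4
minimum over rows = 3 → strictly diagonally dominant (convergence guaranteed)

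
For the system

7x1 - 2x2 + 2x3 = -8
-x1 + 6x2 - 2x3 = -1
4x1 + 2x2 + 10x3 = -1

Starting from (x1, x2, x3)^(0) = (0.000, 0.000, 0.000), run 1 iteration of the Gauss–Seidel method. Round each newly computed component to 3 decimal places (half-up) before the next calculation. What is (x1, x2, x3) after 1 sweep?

(-1.143, -0.357, 0.429)

Iteration 1:
  x1 = (-8 - (-2)·0.000 - (2)·0.000) / (7) = -1.143
  x2 = (-1 - (-1)·-1.143 - (-2)·0.000) / (6) = -0.357
  x3 = (-1 - (4)·-1.143 - (2)·-0.357) / (10) = 0.429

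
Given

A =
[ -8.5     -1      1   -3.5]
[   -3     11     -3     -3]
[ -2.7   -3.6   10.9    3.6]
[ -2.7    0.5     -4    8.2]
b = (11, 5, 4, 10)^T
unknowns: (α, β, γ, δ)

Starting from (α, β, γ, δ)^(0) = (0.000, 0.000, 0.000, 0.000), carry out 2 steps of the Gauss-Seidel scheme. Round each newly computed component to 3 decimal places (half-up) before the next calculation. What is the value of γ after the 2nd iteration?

-0.227

Iteration 1:
  α = (11 - (-1)·0.000 - (1)·0.000 - (-3.5)·0.000) / (-8.5) = -1.294
  β = (5 - (-3)·-1.294 - (-3)·0.000 - (-3)·0.000) / (11) = 0.102
  γ = (4 - (-2.7)·-1.294 - (-3.6)·0.102 - (3.6)·0.000) / (10.9) = 0.080
  δ = (10 - (-2.7)·-1.294 - (0.5)·0.102 - (-4)·0.080) / (8.2) = 0.826
Iteration 2:
  α = (11 - (-1)·0.102 - (1)·0.080 - (-3.5)·0.826) / (-8.5) = -1.637
  β = (5 - (-3)·-1.637 - (-3)·0.080 - (-3)·0.826) / (11) = 0.255
  γ = (4 - (-2.7)·-1.637 - (-3.6)·0.255 - (3.6)·0.826) / (10.9) = -0.227
  δ = (10 - (-2.7)·-1.637 - (0.5)·0.255 - (-4)·-0.227) / (8.2) = 0.554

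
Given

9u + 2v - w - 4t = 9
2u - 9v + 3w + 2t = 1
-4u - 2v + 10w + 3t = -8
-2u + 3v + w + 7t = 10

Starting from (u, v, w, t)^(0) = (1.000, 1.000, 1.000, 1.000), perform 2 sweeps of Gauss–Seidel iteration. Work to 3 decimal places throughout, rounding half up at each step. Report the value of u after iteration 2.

Iteration 1:
  u = (9 - (2)·1.000 - (-1)·1.000 - (-4)·1.000) / (9) = 1.333
  v = (1 - (2)·1.333 - (3)·1.000 - (2)·1.000) / (-9) = 0.741
  w = (-8 - (-4)·1.333 - (-2)·0.741 - (3)·1.000) / (10) = -0.419
  t = (10 - (-2)·1.333 - (3)·0.741 - (1)·-0.419) / (7) = 1.552
Iteration 2:
  u = (9 - (2)·0.741 - (-1)·-0.419 - (-4)·1.552) / (9) = 1.479
  v = (1 - (2)·1.479 - (3)·-0.419 - (2)·1.552) / (-9) = 0.423
  w = (-8 - (-4)·1.479 - (-2)·0.423 - (3)·1.552) / (10) = -0.589
  t = (10 - (-2)·1.479 - (3)·0.423 - (1)·-0.589) / (7) = 1.754

1.479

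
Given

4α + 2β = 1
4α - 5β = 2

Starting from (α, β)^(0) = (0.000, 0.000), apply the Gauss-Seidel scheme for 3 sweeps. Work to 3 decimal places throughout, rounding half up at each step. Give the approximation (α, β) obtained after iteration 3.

Iteration 1:
  α = (1 - (2)·0.000) / (4) = 0.250
  β = (2 - (4)·0.250) / (-5) = -0.200
Iteration 2:
  α = (1 - (2)·-0.200) / (4) = 0.350
  β = (2 - (4)·0.350) / (-5) = -0.120
Iteration 3:
  α = (1 - (2)·-0.120) / (4) = 0.310
  β = (2 - (4)·0.310) / (-5) = -0.152

(0.310, -0.152)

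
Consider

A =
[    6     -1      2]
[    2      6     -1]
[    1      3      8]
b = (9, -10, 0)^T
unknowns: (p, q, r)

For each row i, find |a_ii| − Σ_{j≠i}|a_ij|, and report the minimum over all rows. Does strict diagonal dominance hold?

row 1: |6| − (1+2) = 3
row 2: |6| − (2+1) = 3
row 3: |8| − (1+3) = 4
minimum over rows = 3 → strictly diagonally dominant (convergence guaranteed)

3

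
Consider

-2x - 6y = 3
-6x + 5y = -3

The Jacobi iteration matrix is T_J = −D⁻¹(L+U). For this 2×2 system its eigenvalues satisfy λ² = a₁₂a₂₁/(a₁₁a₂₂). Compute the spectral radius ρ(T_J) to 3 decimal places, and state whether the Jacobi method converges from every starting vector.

a₁₂a₂₁/(a₁₁a₂₂) = (-6)·(-6) / ((-2)·(5)) = -3.600000
ρ = √|-3.600000| = √3.600000 = 1.897
ρ > 1, so Jacobi diverges

1.897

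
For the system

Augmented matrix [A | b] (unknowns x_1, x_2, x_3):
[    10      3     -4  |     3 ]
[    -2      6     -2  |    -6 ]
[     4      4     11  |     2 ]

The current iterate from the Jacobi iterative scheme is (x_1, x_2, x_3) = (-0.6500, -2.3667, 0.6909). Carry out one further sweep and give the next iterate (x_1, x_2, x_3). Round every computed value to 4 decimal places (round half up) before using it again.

One sweep:
  x_1 = (3 - (3)·-2.3667 - (-4)·0.6909) / (10) = 1.2864
  x_2 = (-6 - (-2)·-0.6500 - (-2)·0.6909) / (6) = -0.9864
  x_3 = (2 - (4)·-0.6500 - (4)·-2.3667) / (11) = 1.2788

(1.2864, -0.9864, 1.2788)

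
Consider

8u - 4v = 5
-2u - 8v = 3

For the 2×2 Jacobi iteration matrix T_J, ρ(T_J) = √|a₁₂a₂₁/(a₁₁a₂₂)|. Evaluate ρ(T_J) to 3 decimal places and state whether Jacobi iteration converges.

a₁₂a₂₁/(a₁₁a₂₂) = (-4)·(-2) / ((8)·(-8)) = -0.125000
ρ = √|-0.125000| = √0.125000 = 0.354
ρ < 1, so Jacobi converges

0.354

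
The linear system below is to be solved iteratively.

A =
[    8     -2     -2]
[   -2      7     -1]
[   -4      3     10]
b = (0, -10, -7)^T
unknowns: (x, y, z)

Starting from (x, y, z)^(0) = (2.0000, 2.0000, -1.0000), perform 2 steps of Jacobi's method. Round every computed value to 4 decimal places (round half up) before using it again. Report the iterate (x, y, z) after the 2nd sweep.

Iteration 1:
  x = (0 - (-2)·2.0000 - (-2)·-1.0000) / (8) = 0.2500
  y = (-10 - (-2)·2.0000 - (-1)·-1.0000) / (7) = -1.0000
  z = (-7 - (-4)·2.0000 - (3)·2.0000) / (10) = -0.5000
Iteration 2:
  x = (0 - (-2)·-1.0000 - (-2)·-0.5000) / (8) = -0.3750
  y = (-10 - (-2)·0.2500 - (-1)·-0.5000) / (7) = -1.4286
  z = (-7 - (-4)·0.2500 - (3)·-1.0000) / (10) = -0.3000

(-0.3750, -1.4286, -0.3000)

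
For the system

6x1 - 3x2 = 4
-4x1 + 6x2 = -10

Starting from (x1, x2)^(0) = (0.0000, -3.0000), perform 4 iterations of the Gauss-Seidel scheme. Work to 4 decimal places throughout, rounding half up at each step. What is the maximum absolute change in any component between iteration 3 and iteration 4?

0.0432

Iteration 1:
  x1 = (4 - (-3)·-3.0000) / (6) = -0.8333
  x2 = (-10 - (-4)·-0.8333) / (6) = -2.2222
Iteration 2:
  x1 = (4 - (-3)·-2.2222) / (6) = -0.4444
  x2 = (-10 - (-4)·-0.4444) / (6) = -1.9629
Iteration 3:
  x1 = (4 - (-3)·-1.9629) / (6) = -0.3148
  x2 = (-10 - (-4)·-0.3148) / (6) = -1.8765
Iteration 4:
  x1 = (4 - (-3)·-1.8765) / (6) = -0.2716
  x2 = (-10 - (-4)·-0.2716) / (6) = -1.8477
Change: (0.0432, 0.0288) → max |·| = 0.0432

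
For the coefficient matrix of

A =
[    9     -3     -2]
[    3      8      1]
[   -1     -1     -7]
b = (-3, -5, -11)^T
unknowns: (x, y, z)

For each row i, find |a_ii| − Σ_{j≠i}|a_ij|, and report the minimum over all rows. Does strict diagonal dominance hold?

4

row 1: |9| − (3+2) = 4
row 2: |8| − (3+1) = 4
row 3: |-7| − (1+1) = 5
minimum over rows = 4 → strictly diagonally dominant (convergence guaranteed)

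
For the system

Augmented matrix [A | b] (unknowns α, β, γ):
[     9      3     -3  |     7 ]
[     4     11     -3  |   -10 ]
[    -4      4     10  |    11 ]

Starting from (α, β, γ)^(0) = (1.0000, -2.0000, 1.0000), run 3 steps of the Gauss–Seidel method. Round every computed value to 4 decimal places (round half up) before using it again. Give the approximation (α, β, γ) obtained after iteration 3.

Iteration 1:
  α = (7 - (3)·-2.0000 - (-3)·1.0000) / (9) = 1.7778
  β = (-10 - (4)·1.7778 - (-3)·1.0000) / (11) = -1.2828
  γ = (11 - (-4)·1.7778 - (4)·-1.2828) / (10) = 2.3242
Iteration 2:
  α = (7 - (3)·-1.2828 - (-3)·2.3242) / (9) = 1.9801
  β = (-10 - (4)·1.9801 - (-3)·2.3242) / (11) = -0.9953
  γ = (11 - (-4)·1.9801 - (4)·-0.9953) / (10) = 2.2902
Iteration 3:
  α = (7 - (3)·-0.9953 - (-3)·2.2902) / (9) = 1.8729
  β = (-10 - (4)·1.8729 - (-3)·2.2902) / (11) = -0.9655
  γ = (11 - (-4)·1.8729 - (4)·-0.9655) / (10) = 2.2354

(1.8729, -0.9655, 2.2354)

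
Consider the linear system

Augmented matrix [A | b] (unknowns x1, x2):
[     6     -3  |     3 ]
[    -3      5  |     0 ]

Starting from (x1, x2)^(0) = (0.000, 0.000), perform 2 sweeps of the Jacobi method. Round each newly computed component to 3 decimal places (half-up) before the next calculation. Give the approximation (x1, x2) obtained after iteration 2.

Iteration 1:
  x1 = (3 - (-3)·0.000) / (6) = 0.500
  x2 = (0 - (-3)·0.000) / (5) = 0.000
Iteration 2:
  x1 = (3 - (-3)·0.000) / (6) = 0.500
  x2 = (0 - (-3)·0.500) / (5) = 0.300

(0.500, 0.300)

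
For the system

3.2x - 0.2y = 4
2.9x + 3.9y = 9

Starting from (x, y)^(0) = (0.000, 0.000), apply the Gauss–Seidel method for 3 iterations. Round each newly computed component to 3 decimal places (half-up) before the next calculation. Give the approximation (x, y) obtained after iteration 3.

Iteration 1:
  x = (4 - (-0.2)·0.000) / (3.2) = 1.250
  y = (9 - (2.9)·1.250) / (3.9) = 1.378
Iteration 2:
  x = (4 - (-0.2)·1.378) / (3.2) = 1.336
  y = (9 - (2.9)·1.336) / (3.9) = 1.314
Iteration 3:
  x = (4 - (-0.2)·1.314) / (3.2) = 1.332
  y = (9 - (2.9)·1.332) / (3.9) = 1.317

(1.332, 1.317)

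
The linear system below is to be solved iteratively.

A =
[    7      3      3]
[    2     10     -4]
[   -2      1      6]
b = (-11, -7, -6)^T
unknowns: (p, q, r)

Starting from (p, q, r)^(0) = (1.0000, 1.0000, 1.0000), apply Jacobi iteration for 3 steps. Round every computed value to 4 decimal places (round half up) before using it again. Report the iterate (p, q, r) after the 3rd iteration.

Iteration 1:
  p = (-11 - (3)·1.0000 - (3)·1.0000) / (7) = -2.4286
  q = (-7 - (2)·1.0000 - (-4)·1.0000) / (10) = -0.5000
  r = (-6 - (-2)·1.0000 - (1)·1.0000) / (6) = -0.8333
Iteration 2:
  p = (-11 - (3)·-0.5000 - (3)·-0.8333) / (7) = -1.0000
  q = (-7 - (2)·-2.4286 - (-4)·-0.8333) / (10) = -0.5476
  r = (-6 - (-2)·-2.4286 - (1)·-0.5000) / (6) = -1.7262
Iteration 3:
  p = (-11 - (3)·-0.5476 - (3)·-1.7262) / (7) = -0.5969
  q = (-7 - (2)·-1.0000 - (-4)·-1.7262) / (10) = -1.1905
  r = (-6 - (-2)·-1.0000 - (1)·-0.5476) / (6) = -1.2421

(-0.5969, -1.1905, -1.2421)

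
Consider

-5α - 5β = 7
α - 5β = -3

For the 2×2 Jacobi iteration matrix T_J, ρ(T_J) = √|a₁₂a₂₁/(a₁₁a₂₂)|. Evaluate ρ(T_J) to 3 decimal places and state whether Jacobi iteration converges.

0.447

a₁₂a₂₁/(a₁₁a₂₂) = (-5)·(1) / ((-5)·(-5)) = -0.200000
ρ = √|-0.200000| = √0.200000 = 0.447
ρ < 1, so Jacobi converges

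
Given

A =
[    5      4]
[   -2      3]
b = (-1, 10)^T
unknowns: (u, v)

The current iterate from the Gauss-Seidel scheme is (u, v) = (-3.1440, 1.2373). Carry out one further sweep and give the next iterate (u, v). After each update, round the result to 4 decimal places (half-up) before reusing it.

(-1.1898, 2.5401)

One sweep:
  u = (-1 - (4)·1.2373) / (5) = -1.1898
  v = (10 - (-2)·-1.1898) / (3) = 2.5401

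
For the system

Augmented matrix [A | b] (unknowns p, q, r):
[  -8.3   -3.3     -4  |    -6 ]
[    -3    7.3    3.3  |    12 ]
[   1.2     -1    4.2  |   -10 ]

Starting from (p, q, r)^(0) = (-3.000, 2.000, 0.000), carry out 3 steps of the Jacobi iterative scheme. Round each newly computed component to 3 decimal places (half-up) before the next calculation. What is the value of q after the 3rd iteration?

3.105

Iteration 1:
  p = (-6 - (-3.3)·2.000 - (-4)·0.000) / (-8.3) = -0.072
  q = (12 - (-3)·-3.000 - (3.3)·0.000) / (7.3) = 0.411
  r = (-10 - (1.2)·-3.000 - (-1)·2.000) / (4.2) = -1.048
Iteration 2:
  p = (-6 - (-3.3)·0.411 - (-4)·-1.048) / (-8.3) = 1.065
  q = (12 - (-3)·-0.072 - (3.3)·-1.048) / (7.3) = 2.088
  r = (-10 - (1.2)·-0.072 - (-1)·0.411) / (4.2) = -2.263
Iteration 3:
  p = (-6 - (-3.3)·2.088 - (-4)·-2.263) / (-8.3) = 0.983
  q = (12 - (-3)·1.065 - (3.3)·-2.263) / (7.3) = 3.105
  r = (-10 - (1.2)·1.065 - (-1)·2.088) / (4.2) = -2.188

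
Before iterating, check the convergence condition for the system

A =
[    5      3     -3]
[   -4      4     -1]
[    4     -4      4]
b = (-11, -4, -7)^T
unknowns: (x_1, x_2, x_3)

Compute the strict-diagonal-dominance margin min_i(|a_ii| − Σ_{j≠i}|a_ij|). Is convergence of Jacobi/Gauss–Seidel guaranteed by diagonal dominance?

-4

row 1: |5| − (3+3) = -1
row 2: |4| − (4+1) = -1
row 3: |4| − (4+4) = -4
minimum over rows = -4 → not strictly diagonally dominant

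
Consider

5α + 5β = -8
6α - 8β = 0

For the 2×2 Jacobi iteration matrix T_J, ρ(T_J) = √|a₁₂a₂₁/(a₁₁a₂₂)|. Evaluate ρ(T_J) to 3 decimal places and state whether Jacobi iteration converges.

0.866

a₁₂a₂₁/(a₁₁a₂₂) = (5)·(6) / ((5)·(-8)) = -0.750000
ρ = √|-0.750000| = √0.750000 = 0.866
ρ < 1, so Jacobi converges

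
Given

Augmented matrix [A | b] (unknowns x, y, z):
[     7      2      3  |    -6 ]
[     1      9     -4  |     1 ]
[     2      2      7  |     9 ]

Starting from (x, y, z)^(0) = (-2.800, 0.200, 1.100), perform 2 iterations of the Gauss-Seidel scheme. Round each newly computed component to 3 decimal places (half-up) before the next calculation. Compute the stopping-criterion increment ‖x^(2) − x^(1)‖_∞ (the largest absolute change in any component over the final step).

0.315

Iteration 1:
  x = (-6 - (2)·0.200 - (3)·1.100) / (7) = -1.386
  y = (1 - (1)·-1.386 - (-4)·1.100) / (9) = 0.754
  z = (9 - (2)·-1.386 - (2)·0.754) / (7) = 1.466
Iteration 2:
  x = (-6 - (2)·0.754 - (3)·1.466) / (7) = -1.701
  y = (1 - (1)·-1.701 - (-4)·1.466) / (9) = 0.952
  z = (9 - (2)·-1.701 - (2)·0.952) / (7) = 1.500
Change: (-0.315, 0.198, 0.034) → max |·| = 0.315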